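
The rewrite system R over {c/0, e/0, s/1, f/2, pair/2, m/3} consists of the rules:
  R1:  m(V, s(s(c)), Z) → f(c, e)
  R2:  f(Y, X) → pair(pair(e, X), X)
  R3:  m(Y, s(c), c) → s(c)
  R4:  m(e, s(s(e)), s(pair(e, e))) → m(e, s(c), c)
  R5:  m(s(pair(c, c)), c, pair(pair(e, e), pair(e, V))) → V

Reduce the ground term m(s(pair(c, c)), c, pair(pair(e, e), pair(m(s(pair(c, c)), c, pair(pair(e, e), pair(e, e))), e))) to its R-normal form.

e

1. m(s(pair(c, c)), c, pair(pair(e, e), pair(m(s(pair(c, c)), c, pair(pair(e, e), pair(e, e))), e)))  →  m(s(pair(c, c)), c, pair(pair(e, e), pair(e, e)))   [R5 at 3.2.1]
2. m(s(pair(c, c)), c, pair(pair(e, e), pair(e, e)))  →  e   [R5 at ε]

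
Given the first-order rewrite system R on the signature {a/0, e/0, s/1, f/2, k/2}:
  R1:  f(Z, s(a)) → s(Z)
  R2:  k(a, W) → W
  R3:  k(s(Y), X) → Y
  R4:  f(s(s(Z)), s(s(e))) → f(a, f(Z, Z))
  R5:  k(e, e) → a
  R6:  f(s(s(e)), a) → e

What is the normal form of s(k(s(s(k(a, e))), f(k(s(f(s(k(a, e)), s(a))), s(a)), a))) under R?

s(s(e))

1. s(k(s(s(k(a, e))), f(k(s(f(s(k(a, e)), s(a))), s(a)), a)))  →  s(s(k(a, e)))   [R3 at 1]
2. s(s(k(a, e)))  →  s(s(e))   [R2 at 1.1]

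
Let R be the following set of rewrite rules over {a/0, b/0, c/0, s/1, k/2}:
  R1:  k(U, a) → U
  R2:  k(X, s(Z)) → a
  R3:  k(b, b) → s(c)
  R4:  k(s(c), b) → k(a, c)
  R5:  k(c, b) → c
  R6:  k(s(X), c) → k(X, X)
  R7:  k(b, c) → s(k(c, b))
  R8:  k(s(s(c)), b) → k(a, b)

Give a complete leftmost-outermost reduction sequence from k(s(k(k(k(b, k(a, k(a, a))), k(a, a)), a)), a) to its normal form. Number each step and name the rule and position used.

1. k(s(k(k(k(b, k(a, k(a, a))), k(a, a)), a)), a)  →  s(k(k(k(b, k(a, k(a, a))), k(a, a)), a))   [R1 at ε]
2. s(k(k(k(b, k(a, k(a, a))), k(a, a)), a))  →  s(k(k(b, k(a, k(a, a))), k(a, a)))   [R1 at 1]
3. s(k(k(b, k(a, k(a, a))), k(a, a)))  →  s(k(k(b, k(a, a)), k(a, a)))   [R1 at 1.1.2.2]
4. s(k(k(b, k(a, a)), k(a, a)))  →  s(k(k(b, a), k(a, a)))   [R1 at 1.1.2]
5. s(k(k(b, a), k(a, a)))  →  s(k(b, k(a, a)))   [R1 at 1.1]
6. s(k(b, k(a, a)))  →  s(k(b, a))   [R1 at 1.2]
7. s(k(b, a))  →  s(b)   [R1 at 1]

s(b)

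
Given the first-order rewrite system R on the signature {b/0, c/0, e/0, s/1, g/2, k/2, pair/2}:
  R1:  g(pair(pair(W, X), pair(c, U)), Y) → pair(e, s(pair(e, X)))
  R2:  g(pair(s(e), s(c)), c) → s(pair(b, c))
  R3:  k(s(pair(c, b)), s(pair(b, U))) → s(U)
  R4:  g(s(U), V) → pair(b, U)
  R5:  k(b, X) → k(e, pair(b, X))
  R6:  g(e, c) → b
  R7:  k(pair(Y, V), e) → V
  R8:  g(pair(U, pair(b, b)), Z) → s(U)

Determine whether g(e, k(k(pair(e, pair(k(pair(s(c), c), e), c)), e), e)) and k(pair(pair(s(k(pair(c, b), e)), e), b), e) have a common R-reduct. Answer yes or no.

Reduce t₁ = g(e, k(k(pair(e, pair(k(pair(s(c), c), e), c)), e), e)):
1. g(e, k(k(pair(e, pair(k(pair(s(c), c), e), c)), e), e))  →  g(e, k(pair(k(pair(s(c), c), e), c), e))   [R7 at 2.1]
2. g(e, k(pair(k(pair(s(c), c), e), c), e))  →  g(e, c)   [R7 at 2]
3. g(e, c)  →  b   [R6 at ε]

Reduce t₂ = k(pair(pair(s(k(pair(c, b), e)), e), b), e):
1. k(pair(pair(s(k(pair(c, b), e)), e), b), e)  →  b   [R7 at ε]

yes — NF(t₁) = b, NF(t₂) = b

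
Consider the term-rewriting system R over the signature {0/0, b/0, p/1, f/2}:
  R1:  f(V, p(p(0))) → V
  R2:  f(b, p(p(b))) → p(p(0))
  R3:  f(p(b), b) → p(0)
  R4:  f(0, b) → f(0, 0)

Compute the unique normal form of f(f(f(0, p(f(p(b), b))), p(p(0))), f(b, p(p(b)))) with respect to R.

0

1. f(f(f(0, p(f(p(b), b))), p(p(0))), f(b, p(p(b))))  →  f(f(0, p(f(p(b), b))), f(b, p(p(b))))   [R1 at 1]
2. f(f(0, p(f(p(b), b))), f(b, p(p(b))))  →  f(f(0, p(p(0))), f(b, p(p(b))))   [R3 at 1.2.1]
3. f(f(0, p(p(0))), f(b, p(p(b))))  →  f(0, f(b, p(p(b))))   [R1 at 1]
4. f(0, f(b, p(p(b))))  →  f(0, p(p(0)))   [R2 at 2]
5. f(0, p(p(0)))  →  0   [R1 at ε]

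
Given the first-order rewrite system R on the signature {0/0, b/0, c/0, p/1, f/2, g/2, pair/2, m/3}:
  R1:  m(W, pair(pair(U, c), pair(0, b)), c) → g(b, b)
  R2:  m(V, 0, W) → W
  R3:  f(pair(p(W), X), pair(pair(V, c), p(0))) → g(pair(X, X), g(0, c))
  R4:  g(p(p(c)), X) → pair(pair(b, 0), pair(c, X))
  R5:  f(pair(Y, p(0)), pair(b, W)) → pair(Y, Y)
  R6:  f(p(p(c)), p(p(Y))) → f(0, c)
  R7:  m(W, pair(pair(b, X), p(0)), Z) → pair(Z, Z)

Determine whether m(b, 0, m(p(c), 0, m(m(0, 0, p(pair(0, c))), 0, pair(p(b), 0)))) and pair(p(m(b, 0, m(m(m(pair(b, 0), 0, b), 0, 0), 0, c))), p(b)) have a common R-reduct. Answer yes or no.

no — NF(t₁) = pair(p(b), 0), NF(t₂) = pair(p(c), p(b))

Reduce t₁ = m(b, 0, m(p(c), 0, m(m(0, 0, p(pair(0, c))), 0, pair(p(b), 0)))):
1. m(b, 0, m(p(c), 0, m(m(0, 0, p(pair(0, c))), 0, pair(p(b), 0))))  →  m(p(c), 0, m(m(0, 0, p(pair(0, c))), 0, pair(p(b), 0)))   [R2 at ε]
2. m(p(c), 0, m(m(0, 0, p(pair(0, c))), 0, pair(p(b), 0)))  →  m(m(0, 0, p(pair(0, c))), 0, pair(p(b), 0))   [R2 at ε]
3. m(m(0, 0, p(pair(0, c))), 0, pair(p(b), 0))  →  pair(p(b), 0)   [R2 at ε]

Reduce t₂ = pair(p(m(b, 0, m(m(m(pair(b, 0), 0, b), 0, 0), 0, c))), p(b)):
1. pair(p(m(b, 0, m(m(m(pair(b, 0), 0, b), 0, 0), 0, c))), p(b))  →  pair(p(m(m(m(pair(b, 0), 0, b), 0, 0), 0, c)), p(b))   [R2 at 1.1]
2. pair(p(m(m(m(pair(b, 0), 0, b), 0, 0), 0, c)), p(b))  →  pair(p(c), p(b))   [R2 at 1.1]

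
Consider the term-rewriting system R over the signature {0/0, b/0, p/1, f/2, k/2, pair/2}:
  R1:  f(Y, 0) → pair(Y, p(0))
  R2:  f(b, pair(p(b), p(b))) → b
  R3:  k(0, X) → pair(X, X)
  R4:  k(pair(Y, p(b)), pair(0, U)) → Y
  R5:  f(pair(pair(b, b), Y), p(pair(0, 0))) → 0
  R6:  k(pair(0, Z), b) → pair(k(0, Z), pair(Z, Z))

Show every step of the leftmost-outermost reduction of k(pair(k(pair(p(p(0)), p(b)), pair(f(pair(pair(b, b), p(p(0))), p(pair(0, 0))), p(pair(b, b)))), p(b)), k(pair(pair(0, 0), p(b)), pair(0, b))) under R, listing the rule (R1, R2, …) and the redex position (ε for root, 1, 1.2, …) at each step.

p(p(0))

1. k(pair(k(pair(p(p(0)), p(b)), pair(f(pair(pair(b, b), p(p(0))), p(pair(0, 0))), p(pair(b, b)))), p(b)), k(pair(pair(0, 0), p(b)), pair(0, b)))  →  k(pair(k(pair(p(p(0)), p(b)), pair(0, p(pair(b, b)))), p(b)), k(pair(pair(0, 0), p(b)), pair(0, b)))   [R5 at 1.1.2.1]
2. k(pair(k(pair(p(p(0)), p(b)), pair(0, p(pair(b, b)))), p(b)), k(pair(pair(0, 0), p(b)), pair(0, b)))  →  k(pair(p(p(0)), p(b)), k(pair(pair(0, 0), p(b)), pair(0, b)))   [R4 at 1.1]
3. k(pair(p(p(0)), p(b)), k(pair(pair(0, 0), p(b)), pair(0, b)))  →  k(pair(p(p(0)), p(b)), pair(0, 0))   [R4 at 2]
4. k(pair(p(p(0)), p(b)), pair(0, 0))  →  p(p(0))   [R4 at ε]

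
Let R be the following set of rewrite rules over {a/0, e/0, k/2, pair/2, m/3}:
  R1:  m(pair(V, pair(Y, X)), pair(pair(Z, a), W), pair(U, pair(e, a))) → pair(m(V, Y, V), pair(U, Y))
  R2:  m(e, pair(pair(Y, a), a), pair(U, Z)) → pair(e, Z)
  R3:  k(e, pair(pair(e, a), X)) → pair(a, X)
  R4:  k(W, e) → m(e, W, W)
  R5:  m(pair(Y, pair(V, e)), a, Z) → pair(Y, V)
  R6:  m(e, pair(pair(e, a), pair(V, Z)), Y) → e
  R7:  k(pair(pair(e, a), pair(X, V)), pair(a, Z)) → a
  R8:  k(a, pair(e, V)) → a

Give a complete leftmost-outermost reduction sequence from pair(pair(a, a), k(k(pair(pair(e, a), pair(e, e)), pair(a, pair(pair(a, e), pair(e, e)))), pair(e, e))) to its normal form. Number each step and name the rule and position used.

pair(pair(a, a), a)

1. pair(pair(a, a), k(k(pair(pair(e, a), pair(e, e)), pair(a, pair(pair(a, e), pair(e, e)))), pair(e, e)))  →  pair(pair(a, a), k(a, pair(e, e)))   [R7 at 2.1]
2. pair(pair(a, a), k(a, pair(e, e)))  →  pair(pair(a, a), a)   [R8 at 2]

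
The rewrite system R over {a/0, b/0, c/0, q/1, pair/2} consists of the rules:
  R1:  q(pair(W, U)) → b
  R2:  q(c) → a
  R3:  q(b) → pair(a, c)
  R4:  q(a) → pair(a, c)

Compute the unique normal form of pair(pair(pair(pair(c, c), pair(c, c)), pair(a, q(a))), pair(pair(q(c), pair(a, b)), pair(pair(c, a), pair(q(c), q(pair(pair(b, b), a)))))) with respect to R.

1. pair(pair(pair(pair(c, c), pair(c, c)), pair(a, q(a))), pair(pair(q(c), pair(a, b)), pair(pair(c, a), pair(q(c), q(pair(pair(b, b), a))))))  →  pair(pair(pair(pair(c, c), pair(c, c)), pair(a, pair(a, c))), pair(pair(q(c), pair(a, b)), pair(pair(c, a), pair(q(c), q(pair(pair(b, b), a))))))   [R4 at 1.2.2]
2. pair(pair(pair(pair(c, c), pair(c, c)), pair(a, pair(a, c))), pair(pair(q(c), pair(a, b)), pair(pair(c, a), pair(q(c), q(pair(pair(b, b), a))))))  →  pair(pair(pair(pair(c, c), pair(c, c)), pair(a, pair(a, c))), pair(pair(a, pair(a, b)), pair(pair(c, a), pair(q(c), q(pair(pair(b, b), a))))))   [R2 at 2.1.1]
3. pair(pair(pair(pair(c, c), pair(c, c)), pair(a, pair(a, c))), pair(pair(a, pair(a, b)), pair(pair(c, a), pair(q(c), q(pair(pair(b, b), a))))))  →  pair(pair(pair(pair(c, c), pair(c, c)), pair(a, pair(a, c))), pair(pair(a, pair(a, b)), pair(pair(c, a), pair(a, q(pair(pair(b, b), a))))))   [R2 at 2.2.2.1]
4. pair(pair(pair(pair(c, c), pair(c, c)), pair(a, pair(a, c))), pair(pair(a, pair(a, b)), pair(pair(c, a), pair(a, q(pair(pair(b, b), a))))))  →  pair(pair(pair(pair(c, c), pair(c, c)), pair(a, pair(a, c))), pair(pair(a, pair(a, b)), pair(pair(c, a), pair(a, b))))   [R1 at 2.2.2.2]

pair(pair(pair(pair(c, c), pair(c, c)), pair(a, pair(a, c))), pair(pair(a, pair(a, b)), pair(pair(c, a), pair(a, b))))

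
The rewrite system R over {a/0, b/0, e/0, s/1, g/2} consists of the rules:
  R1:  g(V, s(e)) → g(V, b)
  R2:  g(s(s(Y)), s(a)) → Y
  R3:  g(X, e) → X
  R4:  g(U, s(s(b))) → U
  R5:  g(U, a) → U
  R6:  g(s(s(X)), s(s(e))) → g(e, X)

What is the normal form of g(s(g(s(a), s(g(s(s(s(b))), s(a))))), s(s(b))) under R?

s(s(a))

1. g(s(g(s(a), s(g(s(s(s(b))), s(a))))), s(s(b)))  →  s(g(s(a), s(g(s(s(s(b))), s(a)))))   [R4 at ε]
2. s(g(s(a), s(g(s(s(s(b))), s(a)))))  →  s(g(s(a), s(s(b))))   [R2 at 1.2.1]
3. s(g(s(a), s(s(b))))  →  s(s(a))   [R4 at 1]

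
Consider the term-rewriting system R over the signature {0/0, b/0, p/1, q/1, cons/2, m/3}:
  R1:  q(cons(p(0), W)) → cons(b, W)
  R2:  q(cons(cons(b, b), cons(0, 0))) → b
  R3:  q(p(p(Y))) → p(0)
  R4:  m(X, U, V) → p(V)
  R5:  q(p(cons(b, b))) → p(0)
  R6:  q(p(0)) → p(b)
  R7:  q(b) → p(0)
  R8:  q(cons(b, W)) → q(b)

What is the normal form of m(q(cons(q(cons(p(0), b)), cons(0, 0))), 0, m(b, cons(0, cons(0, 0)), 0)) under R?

1. m(q(cons(q(cons(p(0), b)), cons(0, 0))), 0, m(b, cons(0, cons(0, 0)), 0))  →  p(m(b, cons(0, cons(0, 0)), 0))   [R4 at ε]
2. p(m(b, cons(0, cons(0, 0)), 0))  →  p(p(0))   [R4 at 1]

p(p(0))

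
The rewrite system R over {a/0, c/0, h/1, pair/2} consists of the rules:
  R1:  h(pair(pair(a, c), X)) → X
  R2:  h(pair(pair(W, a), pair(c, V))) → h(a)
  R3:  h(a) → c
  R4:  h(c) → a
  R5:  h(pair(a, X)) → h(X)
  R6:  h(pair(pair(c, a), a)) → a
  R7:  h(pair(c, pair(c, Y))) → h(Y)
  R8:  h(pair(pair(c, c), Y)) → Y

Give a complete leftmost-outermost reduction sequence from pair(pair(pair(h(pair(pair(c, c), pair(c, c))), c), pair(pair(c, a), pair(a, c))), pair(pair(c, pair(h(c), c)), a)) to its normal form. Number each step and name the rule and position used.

1. pair(pair(pair(h(pair(pair(c, c), pair(c, c))), c), pair(pair(c, a), pair(a, c))), pair(pair(c, pair(h(c), c)), a))  →  pair(pair(pair(pair(c, c), c), pair(pair(c, a), pair(a, c))), pair(pair(c, pair(h(c), c)), a))   [R8 at 1.1.1]
2. pair(pair(pair(pair(c, c), c), pair(pair(c, a), pair(a, c))), pair(pair(c, pair(h(c), c)), a))  →  pair(pair(pair(pair(c, c), c), pair(pair(c, a), pair(a, c))), pair(pair(c, pair(a, c)), a))   [R4 at 2.1.2.1]

pair(pair(pair(pair(c, c), c), pair(pair(c, a), pair(a, c))), pair(pair(c, pair(a, c)), a))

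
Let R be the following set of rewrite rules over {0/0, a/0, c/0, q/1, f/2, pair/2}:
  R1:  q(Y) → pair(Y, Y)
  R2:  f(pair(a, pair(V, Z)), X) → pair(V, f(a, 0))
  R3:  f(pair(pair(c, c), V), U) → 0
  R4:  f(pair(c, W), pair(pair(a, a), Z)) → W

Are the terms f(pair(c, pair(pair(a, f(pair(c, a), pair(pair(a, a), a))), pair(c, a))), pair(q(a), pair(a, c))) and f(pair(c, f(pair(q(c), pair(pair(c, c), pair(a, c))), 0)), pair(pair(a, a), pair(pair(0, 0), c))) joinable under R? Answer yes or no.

Reduce t₁ = f(pair(c, pair(pair(a, f(pair(c, a), pair(pair(a, a), a))), pair(c, a))), pair(q(a), pair(a, c))):
1. f(pair(c, pair(pair(a, f(pair(c, a), pair(pair(a, a), a))), pair(c, a))), pair(q(a), pair(a, c)))  →  f(pair(c, pair(pair(a, a), pair(c, a))), pair(q(a), pair(a, c)))   [R4 at 1.2.1.2]
2. f(pair(c, pair(pair(a, a), pair(c, a))), pair(q(a), pair(a, c)))  →  f(pair(c, pair(pair(a, a), pair(c, a))), pair(pair(a, a), pair(a, c)))   [R1 at 2.1]
3. f(pair(c, pair(pair(a, a), pair(c, a))), pair(pair(a, a), pair(a, c)))  →  pair(pair(a, a), pair(c, a))   [R4 at ε]

Reduce t₂ = f(pair(c, f(pair(q(c), pair(pair(c, c), pair(a, c))), 0)), pair(pair(a, a), pair(pair(0, 0), c))):
1. f(pair(c, f(pair(q(c), pair(pair(c, c), pair(a, c))), 0)), pair(pair(a, a), pair(pair(0, 0), c)))  →  f(pair(q(c), pair(pair(c, c), pair(a, c))), 0)   [R4 at ε]
2. f(pair(q(c), pair(pair(c, c), pair(a, c))), 0)  →  f(pair(pair(c, c), pair(pair(c, c), pair(a, c))), 0)   [R1 at 1.1]
3. f(pair(pair(c, c), pair(pair(c, c), pair(a, c))), 0)  →  0   [R3 at ε]

no — NF(t₁) = pair(pair(a, a), pair(c, a)), NF(t₂) = 0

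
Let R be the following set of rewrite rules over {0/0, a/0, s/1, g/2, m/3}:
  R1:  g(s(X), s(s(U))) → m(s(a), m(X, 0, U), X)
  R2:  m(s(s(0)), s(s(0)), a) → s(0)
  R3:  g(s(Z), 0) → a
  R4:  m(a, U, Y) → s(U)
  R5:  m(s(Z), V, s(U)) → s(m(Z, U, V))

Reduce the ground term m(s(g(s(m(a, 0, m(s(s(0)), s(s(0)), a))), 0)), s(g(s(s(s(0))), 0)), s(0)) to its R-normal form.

s(s(0))

1. m(s(g(s(m(a, 0, m(s(s(0)), s(s(0)), a))), 0)), s(g(s(s(s(0))), 0)), s(0))  →  s(m(g(s(m(a, 0, m(s(s(0)), s(s(0)), a))), 0), 0, s(g(s(s(s(0))), 0))))   [R5 at ε]
2. s(m(g(s(m(a, 0, m(s(s(0)), s(s(0)), a))), 0), 0, s(g(s(s(s(0))), 0))))  →  s(m(a, 0, s(g(s(s(s(0))), 0))))   [R3 at 1.1]
3. s(m(a, 0, s(g(s(s(s(0))), 0))))  →  s(s(0))   [R4 at 1]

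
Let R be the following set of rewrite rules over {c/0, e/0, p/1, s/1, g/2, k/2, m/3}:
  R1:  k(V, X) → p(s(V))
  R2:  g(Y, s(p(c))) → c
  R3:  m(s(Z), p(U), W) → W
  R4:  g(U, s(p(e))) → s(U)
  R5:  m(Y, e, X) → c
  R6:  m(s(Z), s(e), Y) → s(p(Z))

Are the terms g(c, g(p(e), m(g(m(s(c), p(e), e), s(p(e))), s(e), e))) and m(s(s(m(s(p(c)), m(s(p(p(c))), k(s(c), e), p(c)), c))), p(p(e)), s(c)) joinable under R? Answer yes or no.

Reduce t₁ = g(c, g(p(e), m(g(m(s(c), p(e), e), s(p(e))), s(e), e))):
1. g(c, g(p(e), m(g(m(s(c), p(e), e), s(p(e))), s(e), e)))  →  g(c, g(p(e), m(s(m(s(c), p(e), e)), s(e), e)))   [R4 at 2.2.1]
2. g(c, g(p(e), m(s(m(s(c), p(e), e)), s(e), e)))  →  g(c, g(p(e), s(p(m(s(c), p(e), e)))))   [R6 at 2.2]
3. g(c, g(p(e), s(p(m(s(c), p(e), e)))))  →  g(c, g(p(e), s(p(e))))   [R3 at 2.2.1.1]
4. g(c, g(p(e), s(p(e))))  →  g(c, s(p(e)))   [R4 at 2]
5. g(c, s(p(e)))  →  s(c)   [R4 at ε]

Reduce t₂ = m(s(s(m(s(p(c)), m(s(p(p(c))), k(s(c), e), p(c)), c))), p(p(e)), s(c)):
1. m(s(s(m(s(p(c)), m(s(p(p(c))), k(s(c), e), p(c)), c))), p(p(e)), s(c))  →  s(c)   [R3 at ε]

yes — NF(t₁) = s(c), NF(t₂) = s(c)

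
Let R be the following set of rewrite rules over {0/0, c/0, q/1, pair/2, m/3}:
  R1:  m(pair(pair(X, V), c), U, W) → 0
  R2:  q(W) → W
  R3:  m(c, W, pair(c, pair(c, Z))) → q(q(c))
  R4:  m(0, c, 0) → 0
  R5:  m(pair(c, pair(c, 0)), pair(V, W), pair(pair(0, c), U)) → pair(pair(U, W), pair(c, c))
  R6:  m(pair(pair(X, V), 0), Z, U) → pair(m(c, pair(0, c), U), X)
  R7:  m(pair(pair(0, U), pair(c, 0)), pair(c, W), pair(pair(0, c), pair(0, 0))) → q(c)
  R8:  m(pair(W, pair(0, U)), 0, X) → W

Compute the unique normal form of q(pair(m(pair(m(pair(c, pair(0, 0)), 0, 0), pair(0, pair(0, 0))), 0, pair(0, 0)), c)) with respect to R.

pair(c, c)

1. q(pair(m(pair(m(pair(c, pair(0, 0)), 0, 0), pair(0, pair(0, 0))), 0, pair(0, 0)), c))  →  pair(m(pair(m(pair(c, pair(0, 0)), 0, 0), pair(0, pair(0, 0))), 0, pair(0, 0)), c)   [R2 at ε]
2. pair(m(pair(m(pair(c, pair(0, 0)), 0, 0), pair(0, pair(0, 0))), 0, pair(0, 0)), c)  →  pair(m(pair(c, pair(0, 0)), 0, 0), c)   [R8 at 1]
3. pair(m(pair(c, pair(0, 0)), 0, 0), c)  →  pair(c, c)   [R8 at 1]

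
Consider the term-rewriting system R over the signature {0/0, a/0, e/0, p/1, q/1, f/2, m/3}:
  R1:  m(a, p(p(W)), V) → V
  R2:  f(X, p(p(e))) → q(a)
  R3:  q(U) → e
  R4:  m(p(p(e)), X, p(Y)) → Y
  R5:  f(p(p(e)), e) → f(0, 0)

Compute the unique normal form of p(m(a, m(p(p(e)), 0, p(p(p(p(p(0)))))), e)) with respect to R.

p(e)

1. p(m(a, m(p(p(e)), 0, p(p(p(p(p(0)))))), e))  →  p(m(a, p(p(p(p(0)))), e))   [R4 at 1.2]
2. p(m(a, p(p(p(p(0)))), e))  →  p(e)   [R1 at 1]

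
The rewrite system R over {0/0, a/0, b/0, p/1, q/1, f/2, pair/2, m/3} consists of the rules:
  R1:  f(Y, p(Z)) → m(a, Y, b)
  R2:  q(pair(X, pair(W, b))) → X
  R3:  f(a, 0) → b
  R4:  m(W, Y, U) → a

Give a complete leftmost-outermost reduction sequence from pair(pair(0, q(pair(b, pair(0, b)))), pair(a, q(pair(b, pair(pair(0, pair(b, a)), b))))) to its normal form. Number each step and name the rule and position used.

1. pair(pair(0, q(pair(b, pair(0, b)))), pair(a, q(pair(b, pair(pair(0, pair(b, a)), b)))))  →  pair(pair(0, b), pair(a, q(pair(b, pair(pair(0, pair(b, a)), b)))))   [R2 at 1.2]
2. pair(pair(0, b), pair(a, q(pair(b, pair(pair(0, pair(b, a)), b)))))  →  pair(pair(0, b), pair(a, b))   [R2 at 2.2]

pair(pair(0, b), pair(a, b))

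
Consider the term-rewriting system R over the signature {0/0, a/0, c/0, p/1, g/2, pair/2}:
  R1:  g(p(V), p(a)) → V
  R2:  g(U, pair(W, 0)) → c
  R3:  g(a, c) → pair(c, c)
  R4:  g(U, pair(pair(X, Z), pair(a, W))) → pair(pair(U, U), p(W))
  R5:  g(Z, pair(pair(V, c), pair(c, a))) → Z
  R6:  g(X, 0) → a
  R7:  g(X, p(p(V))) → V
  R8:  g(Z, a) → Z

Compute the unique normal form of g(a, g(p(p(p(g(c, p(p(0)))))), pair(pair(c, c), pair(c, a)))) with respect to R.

1. g(a, g(p(p(p(g(c, p(p(0)))))), pair(pair(c, c), pair(c, a))))  →  g(a, p(p(p(g(c, p(p(0)))))))   [R5 at 2]
2. g(a, p(p(p(g(c, p(p(0)))))))  →  p(g(c, p(p(0))))   [R7 at ε]
3. p(g(c, p(p(0))))  →  p(0)   [R7 at 1]

p(0)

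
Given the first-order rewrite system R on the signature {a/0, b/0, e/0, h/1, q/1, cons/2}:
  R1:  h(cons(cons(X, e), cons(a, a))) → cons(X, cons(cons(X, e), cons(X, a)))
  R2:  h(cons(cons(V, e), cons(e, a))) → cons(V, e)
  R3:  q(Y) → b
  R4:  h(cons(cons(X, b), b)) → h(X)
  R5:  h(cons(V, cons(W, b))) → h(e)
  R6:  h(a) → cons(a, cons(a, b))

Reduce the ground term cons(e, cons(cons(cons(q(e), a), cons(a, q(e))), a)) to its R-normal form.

1. cons(e, cons(cons(cons(q(e), a), cons(a, q(e))), a))  →  cons(e, cons(cons(cons(b, a), cons(a, q(e))), a))   [R3 at 2.1.1.1]
2. cons(e, cons(cons(cons(b, a), cons(a, q(e))), a))  →  cons(e, cons(cons(cons(b, a), cons(a, b)), a))   [R3 at 2.1.2.2]

cons(e, cons(cons(cons(b, a), cons(a, b)), a))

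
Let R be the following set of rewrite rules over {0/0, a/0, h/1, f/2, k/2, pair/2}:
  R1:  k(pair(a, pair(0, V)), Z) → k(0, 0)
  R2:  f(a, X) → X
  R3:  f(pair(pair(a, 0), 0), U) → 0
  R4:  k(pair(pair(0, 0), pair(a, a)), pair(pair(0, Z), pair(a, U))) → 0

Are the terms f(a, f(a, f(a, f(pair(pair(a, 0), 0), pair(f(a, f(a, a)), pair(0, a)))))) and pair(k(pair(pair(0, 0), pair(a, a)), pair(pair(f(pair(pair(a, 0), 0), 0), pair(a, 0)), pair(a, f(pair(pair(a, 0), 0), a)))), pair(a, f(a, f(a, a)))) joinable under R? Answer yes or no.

no — NF(t₁) = 0, NF(t₂) = pair(0, pair(a, a))

Reduce t₁ = f(a, f(a, f(a, f(pair(pair(a, 0), 0), pair(f(a, f(a, a)), pair(0, a)))))):
1. f(a, f(a, f(a, f(pair(pair(a, 0), 0), pair(f(a, f(a, a)), pair(0, a))))))  →  f(a, f(a, f(pair(pair(a, 0), 0), pair(f(a, f(a, a)), pair(0, a)))))   [R2 at ε]
2. f(a, f(a, f(pair(pair(a, 0), 0), pair(f(a, f(a, a)), pair(0, a)))))  →  f(a, f(pair(pair(a, 0), 0), pair(f(a, f(a, a)), pair(0, a))))   [R2 at ε]
3. f(a, f(pair(pair(a, 0), 0), pair(f(a, f(a, a)), pair(0, a))))  →  f(pair(pair(a, 0), 0), pair(f(a, f(a, a)), pair(0, a)))   [R2 at ε]
4. f(pair(pair(a, 0), 0), pair(f(a, f(a, a)), pair(0, a)))  →  0   [R3 at ε]

Reduce t₂ = pair(k(pair(pair(0, 0), pair(a, a)), pair(pair(f(pair(pair(a, 0), 0), 0), pair(a, 0)), pair(a, f(pair(pair(a, 0), 0), a)))), pair(a, f(a, f(a, a)))):
1. pair(k(pair(pair(0, 0), pair(a, a)), pair(pair(f(pair(pair(a, 0), 0), 0), pair(a, 0)), pair(a, f(pair(pair(a, 0), 0), a)))), pair(a, f(a, f(a, a))))  →  pair(k(pair(pair(0, 0), pair(a, a)), pair(pair(0, pair(a, 0)), pair(a, f(pair(pair(a, 0), 0), a)))), pair(a, f(a, f(a, a))))   [R3 at 1.2.1.1]
2. pair(k(pair(pair(0, 0), pair(a, a)), pair(pair(0, pair(a, 0)), pair(a, f(pair(pair(a, 0), 0), a)))), pair(a, f(a, f(a, a))))  →  pair(0, pair(a, f(a, f(a, a))))   [R4 at 1]
3. pair(0, pair(a, f(a, f(a, a))))  →  pair(0, pair(a, f(a, a)))   [R2 at 2.2]
4. pair(0, pair(a, f(a, a)))  →  pair(0, pair(a, a))   [R2 at 2.2]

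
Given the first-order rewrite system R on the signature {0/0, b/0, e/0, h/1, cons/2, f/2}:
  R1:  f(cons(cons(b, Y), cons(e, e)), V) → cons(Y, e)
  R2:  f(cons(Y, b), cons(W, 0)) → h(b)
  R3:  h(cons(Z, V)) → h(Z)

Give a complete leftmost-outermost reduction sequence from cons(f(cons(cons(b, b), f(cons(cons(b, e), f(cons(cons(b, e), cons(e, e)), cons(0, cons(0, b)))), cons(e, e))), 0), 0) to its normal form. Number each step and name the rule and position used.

1. cons(f(cons(cons(b, b), f(cons(cons(b, e), f(cons(cons(b, e), cons(e, e)), cons(0, cons(0, b)))), cons(e, e))), 0), 0)  →  cons(f(cons(cons(b, b), f(cons(cons(b, e), cons(e, e)), cons(e, e))), 0), 0)   [R1 at 1.1.2.1.2]
2. cons(f(cons(cons(b, b), f(cons(cons(b, e), cons(e, e)), cons(e, e))), 0), 0)  →  cons(f(cons(cons(b, b), cons(e, e)), 0), 0)   [R1 at 1.1.2]
3. cons(f(cons(cons(b, b), cons(e, e)), 0), 0)  →  cons(cons(b, e), 0)   [R1 at 1]

cons(cons(b, e), 0)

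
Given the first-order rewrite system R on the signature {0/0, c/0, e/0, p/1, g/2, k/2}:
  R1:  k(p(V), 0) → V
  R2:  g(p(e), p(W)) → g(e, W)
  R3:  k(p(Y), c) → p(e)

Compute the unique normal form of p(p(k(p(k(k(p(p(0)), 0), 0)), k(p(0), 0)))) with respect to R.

p(p(0))

1. p(p(k(p(k(k(p(p(0)), 0), 0)), k(p(0), 0))))  →  p(p(k(p(k(p(0), 0)), k(p(0), 0))))   [R1 at 1.1.1.1.1]
2. p(p(k(p(k(p(0), 0)), k(p(0), 0))))  →  p(p(k(p(0), k(p(0), 0))))   [R1 at 1.1.1.1]
3. p(p(k(p(0), k(p(0), 0))))  →  p(p(k(p(0), 0)))   [R1 at 1.1.2]
4. p(p(k(p(0), 0)))  →  p(p(0))   [R1 at 1.1]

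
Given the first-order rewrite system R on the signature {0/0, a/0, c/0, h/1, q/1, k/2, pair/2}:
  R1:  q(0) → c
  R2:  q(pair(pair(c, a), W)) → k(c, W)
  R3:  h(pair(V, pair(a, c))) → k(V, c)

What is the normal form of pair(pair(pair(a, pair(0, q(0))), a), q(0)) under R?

pair(pair(pair(a, pair(0, c)), a), c)

1. pair(pair(pair(a, pair(0, q(0))), a), q(0))  →  pair(pair(pair(a, pair(0, c)), a), q(0))   [R1 at 1.1.2.2]
2. pair(pair(pair(a, pair(0, c)), a), q(0))  →  pair(pair(pair(a, pair(0, c)), a), c)   [R1 at 2]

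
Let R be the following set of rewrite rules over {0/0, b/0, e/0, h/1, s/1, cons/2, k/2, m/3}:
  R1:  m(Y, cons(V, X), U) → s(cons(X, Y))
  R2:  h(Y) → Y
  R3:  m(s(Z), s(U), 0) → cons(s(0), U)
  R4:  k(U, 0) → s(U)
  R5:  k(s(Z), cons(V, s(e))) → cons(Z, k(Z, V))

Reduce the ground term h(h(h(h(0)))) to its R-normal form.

0

1. h(h(h(h(0))))  →  h(h(h(0)))   [R2 at ε]
2. h(h(h(0)))  →  h(h(0))   [R2 at ε]
3. h(h(0))  →  h(0)   [R2 at ε]
4. h(0)  →  0   [R2 at ε]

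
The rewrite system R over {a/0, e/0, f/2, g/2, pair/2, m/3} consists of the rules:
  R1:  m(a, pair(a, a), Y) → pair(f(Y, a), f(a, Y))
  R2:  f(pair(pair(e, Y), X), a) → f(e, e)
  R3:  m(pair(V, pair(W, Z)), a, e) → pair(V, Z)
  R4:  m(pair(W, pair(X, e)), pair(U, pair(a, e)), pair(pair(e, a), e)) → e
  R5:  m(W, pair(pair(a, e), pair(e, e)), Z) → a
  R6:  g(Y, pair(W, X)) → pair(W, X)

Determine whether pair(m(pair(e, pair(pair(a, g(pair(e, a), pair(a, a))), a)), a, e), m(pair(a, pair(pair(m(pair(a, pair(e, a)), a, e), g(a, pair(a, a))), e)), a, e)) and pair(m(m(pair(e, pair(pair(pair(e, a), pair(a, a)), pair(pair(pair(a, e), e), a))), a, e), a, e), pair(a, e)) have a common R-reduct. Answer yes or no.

Reduce t₁ = pair(m(pair(e, pair(pair(a, g(pair(e, a), pair(a, a))), a)), a, e), m(pair(a, pair(pair(m(pair(a, pair(e, a)), a, e), g(a, pair(a, a))), e)), a, e)):
1. pair(m(pair(e, pair(pair(a, g(pair(e, a), pair(a, a))), a)), a, e), m(pair(a, pair(pair(m(pair(a, pair(e, a)), a, e), g(a, pair(a, a))), e)), a, e))  →  pair(pair(e, a), m(pair(a, pair(pair(m(pair(a, pair(e, a)), a, e), g(a, pair(a, a))), e)), a, e))   [R3 at 1]
2. pair(pair(e, a), m(pair(a, pair(pair(m(pair(a, pair(e, a)), a, e), g(a, pair(a, a))), e)), a, e))  →  pair(pair(e, a), pair(a, e))   [R3 at 2]

Reduce t₂ = pair(m(m(pair(e, pair(pair(pair(e, a), pair(a, a)), pair(pair(pair(a, e), e), a))), a, e), a, e), pair(a, e)):
1. pair(m(m(pair(e, pair(pair(pair(e, a), pair(a, a)), pair(pair(pair(a, e), e), a))), a, e), a, e), pair(a, e))  →  pair(m(pair(e, pair(pair(pair(a, e), e), a)), a, e), pair(a, e))   [R3 at 1.1]
2. pair(m(pair(e, pair(pair(pair(a, e), e), a)), a, e), pair(a, e))  →  pair(pair(e, a), pair(a, e))   [R3 at 1]

yes — NF(t₁) = pair(pair(e, a), pair(a, e)), NF(t₂) = pair(pair(e, a), pair(a, e))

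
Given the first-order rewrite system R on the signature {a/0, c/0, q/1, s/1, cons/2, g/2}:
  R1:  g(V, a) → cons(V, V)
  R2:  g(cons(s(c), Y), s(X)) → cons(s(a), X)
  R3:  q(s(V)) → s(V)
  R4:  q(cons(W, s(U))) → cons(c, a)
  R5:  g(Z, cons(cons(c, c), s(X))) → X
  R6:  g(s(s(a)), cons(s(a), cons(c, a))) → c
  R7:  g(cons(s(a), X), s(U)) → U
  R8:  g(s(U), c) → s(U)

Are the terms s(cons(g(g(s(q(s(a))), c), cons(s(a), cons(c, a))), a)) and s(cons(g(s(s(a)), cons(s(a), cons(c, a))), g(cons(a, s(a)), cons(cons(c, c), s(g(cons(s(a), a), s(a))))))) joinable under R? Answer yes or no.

Reduce t₁ = s(cons(g(g(s(q(s(a))), c), cons(s(a), cons(c, a))), a)):
1. s(cons(g(g(s(q(s(a))), c), cons(s(a), cons(c, a))), a))  →  s(cons(g(s(q(s(a))), cons(s(a), cons(c, a))), a))   [R8 at 1.1.1]
2. s(cons(g(s(q(s(a))), cons(s(a), cons(c, a))), a))  →  s(cons(g(s(s(a)), cons(s(a), cons(c, a))), a))   [R3 at 1.1.1.1]
3. s(cons(g(s(s(a)), cons(s(a), cons(c, a))), a))  →  s(cons(c, a))   [R6 at 1.1]

Reduce t₂ = s(cons(g(s(s(a)), cons(s(a), cons(c, a))), g(cons(a, s(a)), cons(cons(c, c), s(g(cons(s(a), a), s(a))))))):
1. s(cons(g(s(s(a)), cons(s(a), cons(c, a))), g(cons(a, s(a)), cons(cons(c, c), s(g(cons(s(a), a), s(a)))))))  →  s(cons(c, g(cons(a, s(a)), cons(cons(c, c), s(g(cons(s(a), a), s(a)))))))   [R6 at 1.1]
2. s(cons(c, g(cons(a, s(a)), cons(cons(c, c), s(g(cons(s(a), a), s(a)))))))  →  s(cons(c, g(cons(s(a), a), s(a))))   [R5 at 1.2]
3. s(cons(c, g(cons(s(a), a), s(a))))  →  s(cons(c, a))   [R7 at 1.2]

yes — NF(t₁) = s(cons(c, a)), NF(t₂) = s(cons(c, a))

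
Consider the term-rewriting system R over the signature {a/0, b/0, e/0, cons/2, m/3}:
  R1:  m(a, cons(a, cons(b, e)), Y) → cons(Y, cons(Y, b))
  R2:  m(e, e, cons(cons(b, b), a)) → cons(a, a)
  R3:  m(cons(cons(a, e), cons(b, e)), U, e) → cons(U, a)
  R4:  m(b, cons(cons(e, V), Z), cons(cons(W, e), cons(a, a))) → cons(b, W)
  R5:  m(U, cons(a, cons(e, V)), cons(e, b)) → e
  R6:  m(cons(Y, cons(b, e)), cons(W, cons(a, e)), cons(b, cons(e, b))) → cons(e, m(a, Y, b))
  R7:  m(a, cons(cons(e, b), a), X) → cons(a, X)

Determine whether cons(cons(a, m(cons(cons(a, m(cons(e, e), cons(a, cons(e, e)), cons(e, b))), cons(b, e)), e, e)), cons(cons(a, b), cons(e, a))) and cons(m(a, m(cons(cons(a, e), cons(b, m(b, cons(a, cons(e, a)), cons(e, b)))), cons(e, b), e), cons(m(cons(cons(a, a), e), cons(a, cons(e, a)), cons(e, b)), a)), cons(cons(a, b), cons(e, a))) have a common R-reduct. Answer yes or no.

Reduce t₁ = cons(cons(a, m(cons(cons(a, m(cons(e, e), cons(a, cons(e, e)), cons(e, b))), cons(b, e)), e, e)), cons(cons(a, b), cons(e, a))):
1. cons(cons(a, m(cons(cons(a, m(cons(e, e), cons(a, cons(e, e)), cons(e, b))), cons(b, e)), e, e)), cons(cons(a, b), cons(e, a)))  →  cons(cons(a, m(cons(cons(a, e), cons(b, e)), e, e)), cons(cons(a, b), cons(e, a)))   [R5 at 1.2.1.1.2]
2. cons(cons(a, m(cons(cons(a, e), cons(b, e)), e, e)), cons(cons(a, b), cons(e, a)))  →  cons(cons(a, cons(e, a)), cons(cons(a, b), cons(e, a)))   [R3 at 1.2]

Reduce t₂ = cons(m(a, m(cons(cons(a, e), cons(b, m(b, cons(a, cons(e, a)), cons(e, b)))), cons(e, b), e), cons(m(cons(cons(a, a), e), cons(a, cons(e, a)), cons(e, b)), a)), cons(cons(a, b), cons(e, a))):
1. cons(m(a, m(cons(cons(a, e), cons(b, m(b, cons(a, cons(e, a)), cons(e, b)))), cons(e, b), e), cons(m(cons(cons(a, a), e), cons(a, cons(e, a)), cons(e, b)), a)), cons(cons(a, b), cons(e, a)))  →  cons(m(a, m(cons(cons(a, e), cons(b, e)), cons(e, b), e), cons(m(cons(cons(a, a), e), cons(a, cons(e, a)), cons(e, b)), a)), cons(cons(a, b), cons(e, a)))   [R5 at 1.2.1.2.2]
2. cons(m(a, m(cons(cons(a, e), cons(b, e)), cons(e, b), e), cons(m(cons(cons(a, a), e), cons(a, cons(e, a)), cons(e, b)), a)), cons(cons(a, b), cons(e, a)))  →  cons(m(a, cons(cons(e, b), a), cons(m(cons(cons(a, a), e), cons(a, cons(e, a)), cons(e, b)), a)), cons(cons(a, b), cons(e, a)))   [R3 at 1.2]
3. cons(m(a, cons(cons(e, b), a), cons(m(cons(cons(a, a), e), cons(a, cons(e, a)), cons(e, b)), a)), cons(cons(a, b), cons(e, a)))  →  cons(cons(a, cons(m(cons(cons(a, a), e), cons(a, cons(e, a)), cons(e, b)), a)), cons(cons(a, b), cons(e, a)))   [R7 at 1]
4. cons(cons(a, cons(m(cons(cons(a, a), e), cons(a, cons(e, a)), cons(e, b)), a)), cons(cons(a, b), cons(e, a)))  →  cons(cons(a, cons(e, a)), cons(cons(a, b), cons(e, a)))   [R5 at 1.2.1]

yes — NF(t₁) = cons(cons(a, cons(e, a)), cons(cons(a, b), cons(e, a))), NF(t₂) = cons(cons(a, cons(e, a)), cons(cons(a, b), cons(e, a)))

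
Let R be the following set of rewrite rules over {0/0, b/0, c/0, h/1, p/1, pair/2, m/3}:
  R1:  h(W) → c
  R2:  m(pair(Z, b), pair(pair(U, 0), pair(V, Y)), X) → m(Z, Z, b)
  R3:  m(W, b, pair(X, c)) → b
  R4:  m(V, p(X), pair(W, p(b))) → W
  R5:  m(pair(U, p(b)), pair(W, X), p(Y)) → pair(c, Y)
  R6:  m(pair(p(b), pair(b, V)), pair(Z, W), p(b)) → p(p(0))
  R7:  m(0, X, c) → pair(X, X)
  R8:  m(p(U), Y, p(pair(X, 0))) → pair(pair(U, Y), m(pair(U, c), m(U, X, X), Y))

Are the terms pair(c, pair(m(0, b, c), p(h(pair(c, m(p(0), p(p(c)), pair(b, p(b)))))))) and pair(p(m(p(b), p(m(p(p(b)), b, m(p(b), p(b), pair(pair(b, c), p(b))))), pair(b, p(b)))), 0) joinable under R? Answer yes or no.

Reduce t₁ = pair(c, pair(m(0, b, c), p(h(pair(c, m(p(0), p(p(c)), pair(b, p(b)))))))):
1. pair(c, pair(m(0, b, c), p(h(pair(c, m(p(0), p(p(c)), pair(b, p(b))))))))  →  pair(c, pair(pair(b, b), p(h(pair(c, m(p(0), p(p(c)), pair(b, p(b))))))))   [R7 at 2.1]
2. pair(c, pair(pair(b, b), p(h(pair(c, m(p(0), p(p(c)), pair(b, p(b))))))))  →  pair(c, pair(pair(b, b), p(c)))   [R1 at 2.2.1]

Reduce t₂ = pair(p(m(p(b), p(m(p(p(b)), b, m(p(b), p(b), pair(pair(b, c), p(b))))), pair(b, p(b)))), 0):
1. pair(p(m(p(b), p(m(p(p(b)), b, m(p(b), p(b), pair(pair(b, c), p(b))))), pair(b, p(b)))), 0)  →  pair(p(b), 0)   [R4 at 1.1]

no — NF(t₁) = pair(c, pair(pair(b, b), p(c))), NF(t₂) = pair(p(b), 0)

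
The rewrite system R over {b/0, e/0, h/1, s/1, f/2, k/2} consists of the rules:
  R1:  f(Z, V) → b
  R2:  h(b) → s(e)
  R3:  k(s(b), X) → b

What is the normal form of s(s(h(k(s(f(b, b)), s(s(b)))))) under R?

1. s(s(h(k(s(f(b, b)), s(s(b))))))  →  s(s(h(k(s(b), s(s(b))))))   [R1 at 1.1.1.1.1]
2. s(s(h(k(s(b), s(s(b))))))  →  s(s(h(b)))   [R3 at 1.1.1]
3. s(s(h(b)))  →  s(s(s(e)))   [R2 at 1.1]

s(s(s(e)))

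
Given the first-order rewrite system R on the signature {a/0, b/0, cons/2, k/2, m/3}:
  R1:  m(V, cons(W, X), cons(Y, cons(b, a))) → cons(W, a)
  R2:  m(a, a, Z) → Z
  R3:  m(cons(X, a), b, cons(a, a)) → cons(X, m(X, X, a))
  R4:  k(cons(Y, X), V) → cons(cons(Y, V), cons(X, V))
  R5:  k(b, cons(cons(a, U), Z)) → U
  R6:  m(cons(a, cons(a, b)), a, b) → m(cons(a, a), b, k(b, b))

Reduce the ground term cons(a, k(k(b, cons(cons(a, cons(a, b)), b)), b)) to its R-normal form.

1. cons(a, k(k(b, cons(cons(a, cons(a, b)), b)), b))  →  cons(a, k(cons(a, b), b))   [R5 at 2.1]
2. cons(a, k(cons(a, b), b))  →  cons(a, cons(cons(a, b), cons(b, b)))   [R4 at 2]

cons(a, cons(cons(a, b), cons(b, b)))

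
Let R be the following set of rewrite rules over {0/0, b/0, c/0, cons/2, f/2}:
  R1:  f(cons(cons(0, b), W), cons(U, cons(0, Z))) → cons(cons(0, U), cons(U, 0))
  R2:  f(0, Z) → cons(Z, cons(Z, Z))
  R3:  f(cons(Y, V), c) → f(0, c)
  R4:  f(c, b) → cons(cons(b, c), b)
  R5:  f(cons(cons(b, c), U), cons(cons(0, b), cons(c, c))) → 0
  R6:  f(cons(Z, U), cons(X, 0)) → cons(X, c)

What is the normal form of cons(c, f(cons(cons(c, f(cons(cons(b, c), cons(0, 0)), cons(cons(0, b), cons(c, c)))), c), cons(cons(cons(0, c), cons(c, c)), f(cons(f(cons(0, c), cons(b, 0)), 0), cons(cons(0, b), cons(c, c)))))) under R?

1. cons(c, f(cons(cons(c, f(cons(cons(b, c), cons(0, 0)), cons(cons(0, b), cons(c, c)))), c), cons(cons(cons(0, c), cons(c, c)), f(cons(f(cons(0, c), cons(b, 0)), 0), cons(cons(0, b), cons(c, c))))))  →  cons(c, f(cons(cons(c, 0), c), cons(cons(cons(0, c), cons(c, c)), f(cons(f(cons(0, c), cons(b, 0)), 0), cons(cons(0, b), cons(c, c))))))   [R5 at 2.1.1.2]
2. cons(c, f(cons(cons(c, 0), c), cons(cons(cons(0, c), cons(c, c)), f(cons(f(cons(0, c), cons(b, 0)), 0), cons(cons(0, b), cons(c, c))))))  →  cons(c, f(cons(cons(c, 0), c), cons(cons(cons(0, c), cons(c, c)), f(cons(cons(b, c), 0), cons(cons(0, b), cons(c, c))))))   [R6 at 2.2.2.1.1]
3. cons(c, f(cons(cons(c, 0), c), cons(cons(cons(0, c), cons(c, c)), f(cons(cons(b, c), 0), cons(cons(0, b), cons(c, c))))))  →  cons(c, f(cons(cons(c, 0), c), cons(cons(cons(0, c), cons(c, c)), 0)))   [R5 at 2.2.2]
4. cons(c, f(cons(cons(c, 0), c), cons(cons(cons(0, c), cons(c, c)), 0)))  →  cons(c, cons(cons(cons(0, c), cons(c, c)), c))   [R6 at 2]

cons(c, cons(cons(cons(0, c), cons(c, c)), c))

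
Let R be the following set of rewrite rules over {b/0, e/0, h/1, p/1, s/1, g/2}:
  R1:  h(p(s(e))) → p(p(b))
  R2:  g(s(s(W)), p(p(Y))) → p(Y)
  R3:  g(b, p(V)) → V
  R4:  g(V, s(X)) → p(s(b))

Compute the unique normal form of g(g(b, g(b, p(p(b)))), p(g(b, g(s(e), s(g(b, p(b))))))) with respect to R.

1. g(g(b, g(b, p(p(b)))), p(g(b, g(s(e), s(g(b, p(b)))))))  →  g(g(b, p(b)), p(g(b, g(s(e), s(g(b, p(b)))))))   [R3 at 1.2]
2. g(g(b, p(b)), p(g(b, g(s(e), s(g(b, p(b)))))))  →  g(b, p(g(b, g(s(e), s(g(b, p(b)))))))   [R3 at 1]
3. g(b, p(g(b, g(s(e), s(g(b, p(b)))))))  →  g(b, g(s(e), s(g(b, p(b)))))   [R3 at ε]
4. g(b, g(s(e), s(g(b, p(b)))))  →  g(b, p(s(b)))   [R4 at 2]
5. g(b, p(s(b)))  →  s(b)   [R3 at ε]

s(b)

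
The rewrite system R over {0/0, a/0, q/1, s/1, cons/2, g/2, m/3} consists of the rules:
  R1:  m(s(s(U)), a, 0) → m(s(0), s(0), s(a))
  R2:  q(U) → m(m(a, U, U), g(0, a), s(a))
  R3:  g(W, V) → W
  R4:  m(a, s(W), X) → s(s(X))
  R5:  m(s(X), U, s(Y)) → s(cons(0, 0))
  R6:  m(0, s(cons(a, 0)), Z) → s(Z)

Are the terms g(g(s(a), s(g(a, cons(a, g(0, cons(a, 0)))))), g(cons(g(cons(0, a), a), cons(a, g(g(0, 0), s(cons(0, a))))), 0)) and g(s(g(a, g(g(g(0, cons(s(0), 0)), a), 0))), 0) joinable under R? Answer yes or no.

Reduce t₁ = g(g(s(a), s(g(a, cons(a, g(0, cons(a, 0)))))), g(cons(g(cons(0, a), a), cons(a, g(g(0, 0), s(cons(0, a))))), 0)):
1. g(g(s(a), s(g(a, cons(a, g(0, cons(a, 0)))))), g(cons(g(cons(0, a), a), cons(a, g(g(0, 0), s(cons(0, a))))), 0))  →  g(s(a), s(g(a, cons(a, g(0, cons(a, 0))))))   [R3 at ε]
2. g(s(a), s(g(a, cons(a, g(0, cons(a, 0))))))  →  s(a)   [R3 at ε]

Reduce t₂ = g(s(g(a, g(g(g(0, cons(s(0), 0)), a), 0))), 0):
1. g(s(g(a, g(g(g(0, cons(s(0), 0)), a), 0))), 0)  →  s(g(a, g(g(g(0, cons(s(0), 0)), a), 0)))   [R3 at ε]
2. s(g(a, g(g(g(0, cons(s(0), 0)), a), 0)))  →  s(a)   [R3 at 1]

yes — NF(t₁) = s(a), NF(t₂) = s(a)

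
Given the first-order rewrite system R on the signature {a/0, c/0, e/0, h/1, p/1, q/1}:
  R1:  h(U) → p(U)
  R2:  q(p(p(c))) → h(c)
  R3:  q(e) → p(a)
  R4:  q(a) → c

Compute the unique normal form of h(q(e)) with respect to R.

1. h(q(e))  →  p(q(e))   [R1 at ε]
2. p(q(e))  →  p(p(a))   [R3 at 1]

p(p(a))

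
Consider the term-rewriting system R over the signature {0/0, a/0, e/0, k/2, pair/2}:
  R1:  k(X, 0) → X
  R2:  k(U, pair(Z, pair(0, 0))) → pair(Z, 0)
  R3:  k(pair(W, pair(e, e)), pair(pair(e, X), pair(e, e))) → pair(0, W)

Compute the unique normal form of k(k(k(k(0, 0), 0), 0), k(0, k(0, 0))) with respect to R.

1. k(k(k(k(0, 0), 0), 0), k(0, k(0, 0)))  →  k(k(k(0, 0), 0), k(0, k(0, 0)))   [R1 at 1]
2. k(k(k(0, 0), 0), k(0, k(0, 0)))  →  k(k(0, 0), k(0, k(0, 0)))   [R1 at 1]
3. k(k(0, 0), k(0, k(0, 0)))  →  k(0, k(0, k(0, 0)))   [R1 at 1]
4. k(0, k(0, k(0, 0)))  →  k(0, k(0, 0))   [R1 at 2.2]
5. k(0, k(0, 0))  →  k(0, 0)   [R1 at 2]
6. k(0, 0)  →  0   [R1 at ε]

0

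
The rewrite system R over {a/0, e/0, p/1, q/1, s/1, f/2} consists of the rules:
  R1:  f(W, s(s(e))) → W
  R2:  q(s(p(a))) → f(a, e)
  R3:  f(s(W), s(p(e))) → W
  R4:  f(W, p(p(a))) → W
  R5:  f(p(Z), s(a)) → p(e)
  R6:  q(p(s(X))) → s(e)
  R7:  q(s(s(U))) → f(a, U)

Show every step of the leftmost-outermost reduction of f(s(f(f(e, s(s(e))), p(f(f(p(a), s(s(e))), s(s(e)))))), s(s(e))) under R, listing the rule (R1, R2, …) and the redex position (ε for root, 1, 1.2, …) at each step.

1. f(s(f(f(e, s(s(e))), p(f(f(p(a), s(s(e))), s(s(e)))))), s(s(e)))  →  s(f(f(e, s(s(e))), p(f(f(p(a), s(s(e))), s(s(e))))))   [R1 at ε]
2. s(f(f(e, s(s(e))), p(f(f(p(a), s(s(e))), s(s(e))))))  →  s(f(e, p(f(f(p(a), s(s(e))), s(s(e))))))   [R1 at 1.1]
3. s(f(e, p(f(f(p(a), s(s(e))), s(s(e))))))  →  s(f(e, p(f(p(a), s(s(e))))))   [R1 at 1.2.1]
4. s(f(e, p(f(p(a), s(s(e))))))  →  s(f(e, p(p(a))))   [R1 at 1.2.1]
5. s(f(e, p(p(a))))  →  s(e)   [R4 at 1]

s(e)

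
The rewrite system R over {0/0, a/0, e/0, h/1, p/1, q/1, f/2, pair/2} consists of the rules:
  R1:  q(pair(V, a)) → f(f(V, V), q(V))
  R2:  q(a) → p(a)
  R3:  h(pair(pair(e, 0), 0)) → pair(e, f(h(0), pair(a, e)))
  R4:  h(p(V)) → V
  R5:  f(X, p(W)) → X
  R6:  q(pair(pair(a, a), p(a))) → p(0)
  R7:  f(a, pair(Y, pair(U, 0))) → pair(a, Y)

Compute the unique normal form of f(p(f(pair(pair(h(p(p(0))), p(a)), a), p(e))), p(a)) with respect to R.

1. f(p(f(pair(pair(h(p(p(0))), p(a)), a), p(e))), p(a))  →  p(f(pair(pair(h(p(p(0))), p(a)), a), p(e)))   [R5 at ε]
2. p(f(pair(pair(h(p(p(0))), p(a)), a), p(e)))  →  p(pair(pair(h(p(p(0))), p(a)), a))   [R5 at 1]
3. p(pair(pair(h(p(p(0))), p(a)), a))  →  p(pair(pair(p(0), p(a)), a))   [R4 at 1.1.1]

p(pair(pair(p(0), p(a)), a))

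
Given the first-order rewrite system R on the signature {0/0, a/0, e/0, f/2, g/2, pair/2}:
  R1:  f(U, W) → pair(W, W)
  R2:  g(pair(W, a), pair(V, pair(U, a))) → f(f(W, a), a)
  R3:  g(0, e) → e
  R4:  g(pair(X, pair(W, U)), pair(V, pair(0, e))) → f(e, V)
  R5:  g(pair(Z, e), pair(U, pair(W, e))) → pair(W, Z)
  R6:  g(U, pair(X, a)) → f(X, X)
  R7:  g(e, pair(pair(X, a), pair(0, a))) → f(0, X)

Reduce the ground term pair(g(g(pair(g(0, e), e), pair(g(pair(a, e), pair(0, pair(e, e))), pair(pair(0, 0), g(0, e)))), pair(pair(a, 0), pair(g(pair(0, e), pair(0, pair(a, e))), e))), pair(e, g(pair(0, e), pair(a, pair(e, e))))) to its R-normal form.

pair(pair(pair(a, 0), pair(0, 0)), pair(e, pair(e, 0)))

1. pair(g(g(pair(g(0, e), e), pair(g(pair(a, e), pair(0, pair(e, e))), pair(pair(0, 0), g(0, e)))), pair(pair(a, 0), pair(g(pair(0, e), pair(0, pair(a, e))), e))), pair(e, g(pair(0, e), pair(a, pair(e, e)))))  →  pair(g(g(pair(e, e), pair(g(pair(a, e), pair(0, pair(e, e))), pair(pair(0, 0), g(0, e)))), pair(pair(a, 0), pair(g(pair(0, e), pair(0, pair(a, e))), e))), pair(e, g(pair(0, e), pair(a, pair(e, e)))))   [R3 at 1.1.1.1]
2. pair(g(g(pair(e, e), pair(g(pair(a, e), pair(0, pair(e, e))), pair(pair(0, 0), g(0, e)))), pair(pair(a, 0), pair(g(pair(0, e), pair(0, pair(a, e))), e))), pair(e, g(pair(0, e), pair(a, pair(e, e)))))  →  pair(g(g(pair(e, e), pair(pair(e, a), pair(pair(0, 0), g(0, e)))), pair(pair(a, 0), pair(g(pair(0, e), pair(0, pair(a, e))), e))), pair(e, g(pair(0, e), pair(a, pair(e, e)))))   [R5 at 1.1.2.1]
3. pair(g(g(pair(e, e), pair(pair(e, a), pair(pair(0, 0), g(0, e)))), pair(pair(a, 0), pair(g(pair(0, e), pair(0, pair(a, e))), e))), pair(e, g(pair(0, e), pair(a, pair(e, e)))))  →  pair(g(g(pair(e, e), pair(pair(e, a), pair(pair(0, 0), e))), pair(pair(a, 0), pair(g(pair(0, e), pair(0, pair(a, e))), e))), pair(e, g(pair(0, e), pair(a, pair(e, e)))))   [R3 at 1.1.2.2.2]
4. pair(g(g(pair(e, e), pair(pair(e, a), pair(pair(0, 0), e))), pair(pair(a, 0), pair(g(pair(0, e), pair(0, pair(a, e))), e))), pair(e, g(pair(0, e), pair(a, pair(e, e)))))  →  pair(g(pair(pair(0, 0), e), pair(pair(a, 0), pair(g(pair(0, e), pair(0, pair(a, e))), e))), pair(e, g(pair(0, e), pair(a, pair(e, e)))))   [R5 at 1.1]
5. pair(g(pair(pair(0, 0), e), pair(pair(a, 0), pair(g(pair(0, e), pair(0, pair(a, e))), e))), pair(e, g(pair(0, e), pair(a, pair(e, e)))))  →  pair(pair(g(pair(0, e), pair(0, pair(a, e))), pair(0, 0)), pair(e, g(pair(0, e), pair(a, pair(e, e)))))   [R5 at 1]
6. pair(pair(g(pair(0, e), pair(0, pair(a, e))), pair(0, 0)), pair(e, g(pair(0, e), pair(a, pair(e, e)))))  →  pair(pair(pair(a, 0), pair(0, 0)), pair(e, g(pair(0, e), pair(a, pair(e, e)))))   [R5 at 1.1]
7. pair(pair(pair(a, 0), pair(0, 0)), pair(e, g(pair(0, e), pair(a, pair(e, e)))))  →  pair(pair(pair(a, 0), pair(0, 0)), pair(e, pair(e, 0)))   [R5 at 2.2]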